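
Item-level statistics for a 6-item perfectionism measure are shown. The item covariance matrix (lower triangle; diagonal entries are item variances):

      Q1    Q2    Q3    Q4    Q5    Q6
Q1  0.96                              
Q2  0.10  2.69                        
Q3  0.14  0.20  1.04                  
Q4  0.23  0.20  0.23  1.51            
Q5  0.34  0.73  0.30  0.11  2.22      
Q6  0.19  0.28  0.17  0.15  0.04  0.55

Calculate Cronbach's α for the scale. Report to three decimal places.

Cronbach's α = 0.518

ΣVar(i) = 0.96 + 2.69 + 1.04 + 1.51 + 2.22 + 0.55 = 8.97
Sum of the distinct covariances = 3.41
total variance = 8.97 + 2 × 3.41 = 15.79
α = (k/(k−1))·(1 − ΣVar(i)/total variance) = (6/5)·(1 − 8.97/15.79) = 0.518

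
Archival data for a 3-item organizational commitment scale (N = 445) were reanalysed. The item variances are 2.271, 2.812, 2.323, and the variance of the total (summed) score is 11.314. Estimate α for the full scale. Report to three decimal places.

Σσ²ᵢ = 2.271 + 2.812 + 2.323 = 7.406
α = (k/(k−1))·(1 − Σσ²ᵢ/σ²_total) = (3/2)·(1 − 7.406/11.314) = 0.518

α = 0.518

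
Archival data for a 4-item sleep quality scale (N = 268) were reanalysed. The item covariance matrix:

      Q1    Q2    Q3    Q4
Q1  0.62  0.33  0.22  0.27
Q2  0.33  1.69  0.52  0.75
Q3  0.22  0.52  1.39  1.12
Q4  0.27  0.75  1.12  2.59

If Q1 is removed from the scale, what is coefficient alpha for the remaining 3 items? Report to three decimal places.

Remaining items: Q2, Q3, Q4 (k = 3).
Σσᵢ² = 1.69 + 1.39 + 2.59 = 5.67
σ²_total = 5.67 + 2 × 2.39 = 10.45
α (item deleted) = (3/2)·(1 − 5.67/10.45) = 0.686

coefficient alpha = 0.686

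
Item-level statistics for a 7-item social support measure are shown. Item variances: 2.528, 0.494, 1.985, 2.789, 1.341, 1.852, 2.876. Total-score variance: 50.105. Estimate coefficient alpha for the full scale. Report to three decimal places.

Σσ²ᵢ = 2.528 + 0.494 + 1.985 + 2.789 + 1.341 + 1.852 + 2.876 = 13.865
α = (k/(k−1))·(1 − Σσ²ᵢ/total variance) = (7/6)·(1 − 13.865/50.105) = 0.844

α = 0.844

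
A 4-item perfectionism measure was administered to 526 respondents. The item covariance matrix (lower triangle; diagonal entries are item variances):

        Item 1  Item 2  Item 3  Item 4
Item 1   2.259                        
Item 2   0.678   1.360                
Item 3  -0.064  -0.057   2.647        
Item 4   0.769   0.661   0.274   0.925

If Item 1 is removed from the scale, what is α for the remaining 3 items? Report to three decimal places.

Remaining items: Item 2, Item 3, Item 4 (k = 3).
Σσᵢ² = 1.360 + 2.647 + 0.925 = 4.932
total variance = 4.932 + 2 × 0.878 = 6.688
α (item deleted) = (3/2)·(1 − 4.932/6.688) = 0.394

α = 0.394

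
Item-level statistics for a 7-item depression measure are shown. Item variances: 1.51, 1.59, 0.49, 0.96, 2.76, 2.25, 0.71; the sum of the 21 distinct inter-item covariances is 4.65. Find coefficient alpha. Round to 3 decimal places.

α = 0.554

Σσᵢ² = 1.51 + 1.59 + 0.49 + 0.96 + 2.76 + 2.25 + 0.71 = 10.27
Sum of distinct covariances = 4.65
total variance = Σσᵢ² + 2·Σcov = 10.27 + 2 × 4.65 = 19.57
α = (7/6)·(1 − 10.27/19.57) = 0.554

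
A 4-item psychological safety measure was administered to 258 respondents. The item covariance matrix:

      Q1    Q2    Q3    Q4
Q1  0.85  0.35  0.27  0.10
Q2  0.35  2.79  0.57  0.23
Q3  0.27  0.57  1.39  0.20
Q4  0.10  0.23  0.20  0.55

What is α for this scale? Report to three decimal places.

α = 0.508

Σσᵢ² = 0.85 + 2.79 + 1.39 + 0.55 = 5.58
Sum of off-diagonal covariances = 1.72
total variance = 5.58 + 2 × 1.72 = 9.02
α = (k/(k−1))·(1 − Σσᵢ²/total variance) = (4/3)·(1 − 5.58/9.02) = 0.508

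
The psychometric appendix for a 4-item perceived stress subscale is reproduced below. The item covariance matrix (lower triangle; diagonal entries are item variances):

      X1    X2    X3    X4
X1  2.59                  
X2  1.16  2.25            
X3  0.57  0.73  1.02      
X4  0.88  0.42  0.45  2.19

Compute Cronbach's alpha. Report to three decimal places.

Σσᵢ² = 2.59 + 2.25 + 1.02 + 2.19 = 8.05
Sum of off-diagonal covariances = 4.21
total variance = 8.05 + 2 × 4.21 = 16.47
α = (k/(k−1))·(1 − Σσᵢ²/total variance) = (4/3)·(1 − 8.05/16.47) = 0.682

Cronbach's alpha = 0.682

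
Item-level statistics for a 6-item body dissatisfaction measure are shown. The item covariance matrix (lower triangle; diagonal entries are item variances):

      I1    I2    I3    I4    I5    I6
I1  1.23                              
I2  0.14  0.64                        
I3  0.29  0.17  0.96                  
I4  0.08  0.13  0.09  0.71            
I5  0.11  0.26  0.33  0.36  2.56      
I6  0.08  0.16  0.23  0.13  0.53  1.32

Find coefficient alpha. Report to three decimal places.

ΣVar(i) = 1.23 + 0.64 + 0.96 + 0.71 + 2.56 + 1.32 = 7.42
Σ_{i<j} σ_ij = 3.09
σ²_T = 7.42 + 2 × 3.09 = 13.60
α = (k/(k−1))·(1 − ΣVar(i)/σ²_T) = (6/5)·(1 − 7.42/13.60) = 0.545

coefficient alpha = 0.545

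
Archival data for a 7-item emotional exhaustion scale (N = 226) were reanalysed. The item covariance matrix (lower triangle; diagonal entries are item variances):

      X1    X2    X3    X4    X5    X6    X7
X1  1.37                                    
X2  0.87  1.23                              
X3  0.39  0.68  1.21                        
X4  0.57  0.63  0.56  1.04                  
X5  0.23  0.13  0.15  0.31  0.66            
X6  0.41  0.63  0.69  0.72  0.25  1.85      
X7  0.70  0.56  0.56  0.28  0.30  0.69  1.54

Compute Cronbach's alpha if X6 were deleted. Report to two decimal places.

Remaining items: X1, X2, X3, X4, X5, X7 (k = 6).
ΣVar(i) = 1.37 + 1.23 + 1.21 + 1.04 + 0.66 + 1.54 = 7.05
σ²_total = 7.05 + 2 × 6.92 = 20.89
α (item deleted) = (6/5)·(1 − 7.05/20.89) = 0.80

Cronbach's alpha = 0.80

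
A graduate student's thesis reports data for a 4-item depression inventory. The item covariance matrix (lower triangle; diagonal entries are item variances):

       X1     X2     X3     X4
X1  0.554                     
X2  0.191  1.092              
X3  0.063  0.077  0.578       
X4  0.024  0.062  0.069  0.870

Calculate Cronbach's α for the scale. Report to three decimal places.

ΣVar(i) = 0.554 + 1.092 + 0.578 + 0.870 = 3.094
Σ_{i<j} σ_ij = 0.486
Var(T) = 3.094 + 2 × 0.486 = 4.066
α = (k/(k−1))·(1 − ΣVar(i)/Var(T)) = (4/3)·(1 − 3.094/4.066) = 0.319

Cronbach's α = 0.319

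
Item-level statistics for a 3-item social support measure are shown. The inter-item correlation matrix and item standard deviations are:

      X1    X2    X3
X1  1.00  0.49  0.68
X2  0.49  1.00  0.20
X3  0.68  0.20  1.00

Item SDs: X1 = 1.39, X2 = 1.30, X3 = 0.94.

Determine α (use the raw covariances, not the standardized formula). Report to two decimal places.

Σσ²ᵢ = 1.39² + 1.30² + 0.94² = 4.5057
Covariances σ_ij = r_ij · s_i · s_j:
  σ(X1,X2) = 0.49 × 1.39 × 1.30 = 0.8854
  σ(X1,X3) = 0.68 × 1.39 × 0.94 = 0.8885
  σ(X2,X3) = 0.20 × 1.30 × 0.94 = 0.2444
σ²_T = Σσ²ᵢ + 2·Σσ_ij = 4.5057 + 2 × 2.0183 = 8.5423
α = (3/2)·(1 − 4.5057/8.5423) = 0.71

α = 0.71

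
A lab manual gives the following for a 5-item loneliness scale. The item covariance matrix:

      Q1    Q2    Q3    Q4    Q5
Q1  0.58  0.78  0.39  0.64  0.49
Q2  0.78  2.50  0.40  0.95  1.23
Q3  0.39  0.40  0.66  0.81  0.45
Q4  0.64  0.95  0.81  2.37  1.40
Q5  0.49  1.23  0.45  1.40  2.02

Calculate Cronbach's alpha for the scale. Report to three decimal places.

Cronbach's alpha = 0.812

ΣVar(i) = 0.58 + 2.50 + 0.66 + 2.37 + 2.02 = 8.13
Sum of off-diagonal covariances = 7.54
σ²_total = 8.13 + 2 × 7.54 = 23.21
α = (k/(k−1))·(1 − ΣVar(i)/σ²_total) = (5/4)·(1 − 8.13/23.21) = 0.812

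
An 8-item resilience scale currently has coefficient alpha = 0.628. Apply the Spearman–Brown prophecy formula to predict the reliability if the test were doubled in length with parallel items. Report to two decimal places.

Length factor m = 2
α' = m·α / (1 + (m−1)·α)
   = 2 × 0.628 / (1 + (2 − 1) × 0.628)
   = 1.2560 / 1.6280 = 0.77

predicted reliability = 0.77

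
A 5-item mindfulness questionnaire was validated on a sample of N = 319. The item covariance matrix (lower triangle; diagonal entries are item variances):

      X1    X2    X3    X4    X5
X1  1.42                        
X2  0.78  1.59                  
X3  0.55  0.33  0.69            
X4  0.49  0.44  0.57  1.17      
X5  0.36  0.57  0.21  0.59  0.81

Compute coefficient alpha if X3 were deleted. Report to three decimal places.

α = 0.752

Remaining items: X1, X2, X4, X5 (k = 4).
sum of item variances = 1.42 + 1.59 + 1.17 + 0.81 = 4.99
σ²_total = 4.99 + 2 × 3.23 = 11.45
α (item deleted) = (4/3)·(1 − 4.99/11.45) = 0.752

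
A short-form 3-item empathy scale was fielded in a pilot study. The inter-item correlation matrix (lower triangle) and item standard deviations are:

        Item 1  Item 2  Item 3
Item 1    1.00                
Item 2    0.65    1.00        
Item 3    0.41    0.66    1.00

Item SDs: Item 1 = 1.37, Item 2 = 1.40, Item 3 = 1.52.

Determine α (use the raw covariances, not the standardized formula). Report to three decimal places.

α = 0.799

Σσ²ᵢ = 1.37² + 1.40² + 1.52² = 6.1473
Covariances σ_ij = r_ij · s_i · s_j:
  σ(Item 1,Item 2) = 0.65 × 1.37 × 1.40 = 1.2467
  σ(Item 1,Item 3) = 0.41 × 1.37 × 1.52 = 0.8538
  σ(Item 2,Item 3) = 0.66 × 1.40 × 1.52 = 1.4045
σ²_T = Σσ²ᵢ + 2·Σσ_ij = 6.1473 + 2 × 3.5050 = 13.1573
α = (3/2)·(1 − 6.1473/13.1573) = 0.799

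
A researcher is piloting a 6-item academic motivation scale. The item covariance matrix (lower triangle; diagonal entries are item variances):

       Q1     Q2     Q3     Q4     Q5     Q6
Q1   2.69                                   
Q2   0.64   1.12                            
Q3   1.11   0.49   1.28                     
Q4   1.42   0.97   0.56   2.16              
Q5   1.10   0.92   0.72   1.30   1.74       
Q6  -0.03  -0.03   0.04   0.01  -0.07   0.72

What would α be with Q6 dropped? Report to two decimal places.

Remaining items: Q1, Q2, Q3, Q4, Q5 (k = 5).
ΣVar(i) = 2.69 + 1.12 + 1.28 + 2.16 + 1.74 = 8.99
σ²_T = 8.99 + 2 × 9.23 = 27.45
α (item deleted) = (5/4)·(1 − 8.99/27.45) = 0.84

α = 0.84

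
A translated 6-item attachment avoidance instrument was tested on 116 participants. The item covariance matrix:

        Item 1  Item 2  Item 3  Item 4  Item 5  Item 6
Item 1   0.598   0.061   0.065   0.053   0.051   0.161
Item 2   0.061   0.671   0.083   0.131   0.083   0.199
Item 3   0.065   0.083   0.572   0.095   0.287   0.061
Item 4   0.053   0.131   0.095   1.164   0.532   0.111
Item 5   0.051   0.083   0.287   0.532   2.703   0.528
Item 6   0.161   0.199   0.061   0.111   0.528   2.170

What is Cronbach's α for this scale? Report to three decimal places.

α = 0.466

ΣVar(i) = 0.598 + 0.671 + 0.572 + 1.164 + 2.703 + 2.170 = 7.878
Sum of the distinct covariances = 2.501
total variance = 7.878 + 2 × 2.501 = 12.880
α = (k/(k−1))·(1 − ΣVar(i)/total variance) = (6/5)·(1 − 7.878/12.880) = 0.466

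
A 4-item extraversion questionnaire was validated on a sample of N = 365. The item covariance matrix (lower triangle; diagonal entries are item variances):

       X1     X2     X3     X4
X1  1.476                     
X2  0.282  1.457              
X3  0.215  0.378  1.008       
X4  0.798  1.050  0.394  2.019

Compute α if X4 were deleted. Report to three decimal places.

α = 0.461

Remaining items: X1, X2, X3 (k = 3).
Σσᵢ² = 1.476 + 1.457 + 1.008 = 3.941
σ²_total = 3.941 + 2 × 0.875 = 5.691
α (item deleted) = (3/2)·(1 − 3.941/5.691) = 0.461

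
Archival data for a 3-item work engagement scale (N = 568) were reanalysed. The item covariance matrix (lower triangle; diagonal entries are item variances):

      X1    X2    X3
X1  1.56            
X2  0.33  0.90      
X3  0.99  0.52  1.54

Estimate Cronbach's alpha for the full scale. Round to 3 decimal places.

sum of item variances = 1.56 + 0.90 + 1.54 = 4.00
Sum of the distinct covariances = 1.84
σ²_T = 4.00 + 2 × 1.84 = 7.68
α = (k/(k−1))·(1 − sum of item variances/σ²_T) = (3/2)·(1 − 4.00/7.68) = 0.719

α = 0.719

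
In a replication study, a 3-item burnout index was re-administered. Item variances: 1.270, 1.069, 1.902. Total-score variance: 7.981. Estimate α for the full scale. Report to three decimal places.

sum of item variances = 1.270 + 1.069 + 1.902 = 4.241
α = (k/(k−1))·(1 − sum of item variances/σ²_T) = (3/2)·(1 − 4.241/7.981) = 0.703

α = 0.703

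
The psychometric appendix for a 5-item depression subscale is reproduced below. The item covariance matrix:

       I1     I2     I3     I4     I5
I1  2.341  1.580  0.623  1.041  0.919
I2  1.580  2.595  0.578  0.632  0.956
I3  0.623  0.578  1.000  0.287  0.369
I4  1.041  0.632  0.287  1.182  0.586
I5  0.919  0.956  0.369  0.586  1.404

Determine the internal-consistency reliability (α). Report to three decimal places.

Σσ²ᵢ = 2.341 + 2.595 + 1.000 + 1.182 + 1.404 = 8.522
Σ_{i<j} σ_ij = 7.571
Var(T) = 8.522 + 2 × 7.571 = 23.664
α = (k/(k−1))·(1 − Σσ²ᵢ/Var(T)) = (5/4)·(1 − 8.522/23.664) = 0.800

α = 0.800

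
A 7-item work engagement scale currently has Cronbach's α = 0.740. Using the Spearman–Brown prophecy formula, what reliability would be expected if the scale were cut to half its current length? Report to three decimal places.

Length factor m = 1/2
α' = m·α / (1 − (1−m)·α)
   = 1/2 × 0.740 / (1 − (1 − 1/2) × 0.740)
   = 0.3700 / 0.6300 = 0.587

predicted reliability = 0.587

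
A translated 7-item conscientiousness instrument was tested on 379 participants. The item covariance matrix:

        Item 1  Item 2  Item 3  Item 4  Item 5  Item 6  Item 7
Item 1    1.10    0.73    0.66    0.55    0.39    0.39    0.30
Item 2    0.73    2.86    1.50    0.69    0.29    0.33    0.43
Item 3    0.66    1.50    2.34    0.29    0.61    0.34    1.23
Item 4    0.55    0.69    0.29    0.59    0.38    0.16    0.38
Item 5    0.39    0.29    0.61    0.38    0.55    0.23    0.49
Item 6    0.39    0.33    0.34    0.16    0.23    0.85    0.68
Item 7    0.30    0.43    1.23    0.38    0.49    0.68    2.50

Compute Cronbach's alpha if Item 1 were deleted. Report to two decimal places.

Remaining items: Item 2, Item 3, Item 4, Item 5, Item 6, Item 7 (k = 6).
Σσᵢ² = 2.86 + 2.34 + 0.59 + 0.55 + 0.85 + 2.50 = 9.69
σ²_T = 9.69 + 2 × 8.03 = 25.75
α (item deleted) = (6/5)·(1 − 9.69/25.75) = 0.75

α = 0.75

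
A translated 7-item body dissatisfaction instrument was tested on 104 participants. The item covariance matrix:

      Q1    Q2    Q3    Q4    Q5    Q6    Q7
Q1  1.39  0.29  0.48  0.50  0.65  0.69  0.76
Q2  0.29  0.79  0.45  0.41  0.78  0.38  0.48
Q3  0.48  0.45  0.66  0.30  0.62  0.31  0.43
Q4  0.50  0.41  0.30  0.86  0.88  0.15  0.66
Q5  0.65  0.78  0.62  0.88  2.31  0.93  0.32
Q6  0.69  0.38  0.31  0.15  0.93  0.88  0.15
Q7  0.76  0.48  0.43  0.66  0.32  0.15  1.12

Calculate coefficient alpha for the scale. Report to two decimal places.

Σσᵢ² = 1.39 + 0.79 + 0.66 + 0.86 + 2.31 + 0.88 + 1.12 = 8.01
Σ_{i<j} σ_ij = 10.62
σ²_T = 8.01 + 2 × 10.62 = 29.25
α = (k/(k−1))·(1 − Σσᵢ²/σ²_T) = (7/6)·(1 − 8.01/29.25) = 0.85

coefficient alpha = 0.85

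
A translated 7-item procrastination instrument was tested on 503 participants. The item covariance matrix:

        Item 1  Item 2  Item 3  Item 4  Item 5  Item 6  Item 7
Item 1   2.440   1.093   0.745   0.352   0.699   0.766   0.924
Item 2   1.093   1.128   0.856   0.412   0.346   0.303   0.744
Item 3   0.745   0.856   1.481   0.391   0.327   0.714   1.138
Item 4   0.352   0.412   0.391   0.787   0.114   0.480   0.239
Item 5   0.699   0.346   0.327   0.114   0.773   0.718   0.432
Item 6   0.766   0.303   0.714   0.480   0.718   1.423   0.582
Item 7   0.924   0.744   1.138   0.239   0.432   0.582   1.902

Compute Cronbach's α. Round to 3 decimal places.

sum of item variances = 2.440 + 1.128 + 1.481 + 0.787 + 0.773 + 1.423 + 1.902 = 9.934
Sum of the distinct covariances = 12.375
Var(T) = 9.934 + 2 × 12.375 = 34.684
α = (k/(k−1))·(1 − sum of item variances/Var(T)) = (7/6)·(1 − 9.934/34.684) = 0.833

α = 0.833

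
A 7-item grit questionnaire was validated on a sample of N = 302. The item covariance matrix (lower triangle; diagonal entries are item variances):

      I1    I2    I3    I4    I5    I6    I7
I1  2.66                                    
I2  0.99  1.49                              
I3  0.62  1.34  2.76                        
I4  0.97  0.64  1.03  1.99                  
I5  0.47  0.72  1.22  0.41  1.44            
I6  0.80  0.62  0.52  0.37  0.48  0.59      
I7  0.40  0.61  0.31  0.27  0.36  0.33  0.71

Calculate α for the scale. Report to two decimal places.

sum of item variances = 2.66 + 1.49 + 2.76 + 1.99 + 1.44 + 0.59 + 0.71 = 11.64
Sum of off-diagonal covariances = 13.48
total variance = 11.64 + 2 × 13.48 = 38.60
α = (k/(k−1))·(1 − sum of item variances/total variance) = (7/6)·(1 − 11.64/38.60) = 0.81

α = 0.81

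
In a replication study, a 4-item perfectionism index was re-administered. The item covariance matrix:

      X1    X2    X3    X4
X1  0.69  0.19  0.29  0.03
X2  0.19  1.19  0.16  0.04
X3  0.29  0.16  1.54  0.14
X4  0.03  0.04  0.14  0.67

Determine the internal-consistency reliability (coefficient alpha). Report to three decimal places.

α = 0.391

ΣVar(i) = 0.69 + 1.19 + 1.54 + 0.67 = 4.09
Sum of off-diagonal covariances = 0.85
total variance = 4.09 + 2 × 0.85 = 5.79
α = (k/(k−1))·(1 − ΣVar(i)/total variance) = (4/3)·(1 − 4.09/5.79) = 0.391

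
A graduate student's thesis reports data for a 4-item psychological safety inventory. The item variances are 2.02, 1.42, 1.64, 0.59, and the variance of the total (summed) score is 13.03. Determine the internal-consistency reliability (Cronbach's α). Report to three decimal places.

Σσ²ᵢ = 2.02 + 1.42 + 1.64 + 0.59 = 5.67
α = (k/(k−1))·(1 − Σσ²ᵢ/σ²_T) = (4/3)·(1 − 5.67/13.03) = 0.753

α = 0.753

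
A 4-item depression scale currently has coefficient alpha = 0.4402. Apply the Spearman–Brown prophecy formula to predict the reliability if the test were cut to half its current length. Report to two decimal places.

Length factor m = 1/2
α' = m·α / (1 − (1−m)·α)
   = 1/2 × 0.4402 / (1 − (1 − 1/2) × 0.4402)
   = 0.2201 / 0.7799 = 0.28

predicted reliability = 0.28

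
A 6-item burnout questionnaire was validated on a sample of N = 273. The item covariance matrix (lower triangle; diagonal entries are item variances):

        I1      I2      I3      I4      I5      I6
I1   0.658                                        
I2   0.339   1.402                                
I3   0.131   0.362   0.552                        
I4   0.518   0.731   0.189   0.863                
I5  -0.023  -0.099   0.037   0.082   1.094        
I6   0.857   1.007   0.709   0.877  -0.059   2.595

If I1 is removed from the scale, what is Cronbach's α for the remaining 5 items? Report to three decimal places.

Remaining items: I2, I3, I4, I5, I6 (k = 5).
sum of item variances = 1.402 + 0.552 + 0.863 + 1.094 + 2.595 = 6.506
Var(T) = 6.506 + 2 × 3.836 = 14.178
α (item deleted) = (5/4)·(1 − 6.506/14.178) = 0.676

Cronbach's α = 0.676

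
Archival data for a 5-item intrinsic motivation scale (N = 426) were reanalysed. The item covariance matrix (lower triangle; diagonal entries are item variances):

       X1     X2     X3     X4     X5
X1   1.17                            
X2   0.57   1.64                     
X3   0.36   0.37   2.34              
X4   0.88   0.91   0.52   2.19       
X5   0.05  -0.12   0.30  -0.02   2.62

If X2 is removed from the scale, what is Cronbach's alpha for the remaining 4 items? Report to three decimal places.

Remaining items: X1, X3, X4, X5 (k = 4).
sum of item variances = 1.17 + 2.34 + 2.19 + 2.62 = 8.32
σ²_total = 8.32 + 2 × 2.09 = 12.50
α (item deleted) = (4/3)·(1 − 8.32/12.50) = 0.446

α = 0.446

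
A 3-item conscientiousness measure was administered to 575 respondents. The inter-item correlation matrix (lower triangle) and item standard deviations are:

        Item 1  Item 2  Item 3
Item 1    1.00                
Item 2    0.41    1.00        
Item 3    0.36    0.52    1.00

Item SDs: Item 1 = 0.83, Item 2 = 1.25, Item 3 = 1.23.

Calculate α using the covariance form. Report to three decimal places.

α = 0.687

Σσ²ᵢ = 0.83² + 1.25² + 1.23² = 3.7643
Covariances σ_ij = r_ij · s_i · s_j:
  σ(Item 1,Item 2) = 0.41 × 0.83 × 1.25 = 0.4254
  σ(Item 1,Item 3) = 0.36 × 0.83 × 1.23 = 0.3675
  σ(Item 2,Item 3) = 0.52 × 1.25 × 1.23 = 0.7995
σ²_T = Σσ²ᵢ + 2·Σσ_ij = 3.7643 + 2 × 1.5924 = 6.9491
α = (3/2)·(1 − 3.7643/6.9491) = 0.687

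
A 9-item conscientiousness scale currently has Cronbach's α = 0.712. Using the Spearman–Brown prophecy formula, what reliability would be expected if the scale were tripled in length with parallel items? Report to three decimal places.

Length factor m = 3
α' = m·α / (1 + (m−1)·α)
   = 3 × 0.712 / (1 + (3 − 1) × 0.712)
   = 2.1360 / 2.4240 = 0.881

predicted reliability = 0.881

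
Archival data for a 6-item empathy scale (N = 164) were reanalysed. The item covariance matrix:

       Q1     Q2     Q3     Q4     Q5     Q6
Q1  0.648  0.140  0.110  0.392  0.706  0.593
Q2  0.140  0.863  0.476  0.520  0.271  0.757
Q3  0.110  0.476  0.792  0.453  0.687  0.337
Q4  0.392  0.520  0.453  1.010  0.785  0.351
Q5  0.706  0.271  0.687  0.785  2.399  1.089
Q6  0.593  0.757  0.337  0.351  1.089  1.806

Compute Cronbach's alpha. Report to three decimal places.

Cronbach's alpha = 0.805

Σσᵢ² = 0.648 + 0.863 + 0.792 + 1.010 + 2.399 + 1.806 = 7.518
Sum of the distinct covariances = 7.667
total variance = 7.518 + 2 × 7.667 = 22.852
α = (k/(k−1))·(1 − Σσᵢ²/total variance) = (6/5)·(1 − 7.518/22.852) = 0.805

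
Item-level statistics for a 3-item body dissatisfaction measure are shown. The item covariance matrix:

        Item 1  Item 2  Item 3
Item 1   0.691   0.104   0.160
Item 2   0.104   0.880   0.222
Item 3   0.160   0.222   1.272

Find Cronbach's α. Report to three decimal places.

Σσ²ᵢ = 0.691 + 0.880 + 1.272 = 2.843
Sum of the distinct covariances = 0.486
σ²_total = 2.843 + 2 × 0.486 = 3.815
α = (k/(k−1))·(1 − Σσ²ᵢ/σ²_total) = (3/2)·(1 − 2.843/3.815) = 0.382

α = 0.382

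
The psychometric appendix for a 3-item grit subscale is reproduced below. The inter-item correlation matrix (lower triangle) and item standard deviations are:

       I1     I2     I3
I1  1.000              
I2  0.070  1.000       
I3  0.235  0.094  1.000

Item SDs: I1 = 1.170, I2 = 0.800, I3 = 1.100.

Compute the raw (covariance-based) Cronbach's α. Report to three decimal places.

Σσ²ᵢ = 1.170² + 0.800² + 1.100² = 3.2189
Covariances σ_ij = r_ij · s_i · s_j:
  σ(I1,I2) = 0.070 × 1.170 × 0.800 = 0.0655
  σ(I1,I3) = 0.235 × 1.170 × 1.100 = 0.3024
  σ(I2,I3) = 0.094 × 0.800 × 1.100 = 0.0827
σ²_T = Σσ²ᵢ + 2·Σσ_ij = 3.2189 + 2 × 0.4506 = 4.1201
α = (3/2)·(1 − 3.2189/4.1201) = 0.328

Cronbach's α = 0.328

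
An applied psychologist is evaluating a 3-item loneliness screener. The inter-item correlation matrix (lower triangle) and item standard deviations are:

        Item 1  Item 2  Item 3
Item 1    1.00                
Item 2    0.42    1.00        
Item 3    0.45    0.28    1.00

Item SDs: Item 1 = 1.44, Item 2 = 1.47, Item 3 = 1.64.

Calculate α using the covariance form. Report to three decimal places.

α = 0.647

Σσ²ᵢ = 1.44² + 1.47² + 1.64² = 6.9241
Covariances σ_ij = r_ij · s_i · s_j:
  σ(Item 1,Item 2) = 0.42 × 1.44 × 1.47 = 0.8891
  σ(Item 1,Item 3) = 0.45 × 1.44 × 1.64 = 1.0627
  σ(Item 2,Item 3) = 0.28 × 1.47 × 1.64 = 0.6750
σ²_T = Σσ²ᵢ + 2·Σσ_ij = 6.9241 + 2 × 2.6268 = 12.1777
α = (3/2)·(1 − 6.9241/12.1777) = 0.647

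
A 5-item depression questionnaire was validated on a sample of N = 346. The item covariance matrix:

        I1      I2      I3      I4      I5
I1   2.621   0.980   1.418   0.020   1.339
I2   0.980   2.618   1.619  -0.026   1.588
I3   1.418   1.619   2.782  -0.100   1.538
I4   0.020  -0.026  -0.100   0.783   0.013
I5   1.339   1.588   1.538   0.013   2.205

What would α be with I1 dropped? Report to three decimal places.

α = 0.700

Remaining items: I2, I3, I4, I5 (k = 4).
Σσ²ᵢ = 2.618 + 2.782 + 0.783 + 2.205 = 8.388
σ²_T = 8.388 + 2 × 4.632 = 17.652
α (item deleted) = (4/3)·(1 − 8.388/17.652) = 0.700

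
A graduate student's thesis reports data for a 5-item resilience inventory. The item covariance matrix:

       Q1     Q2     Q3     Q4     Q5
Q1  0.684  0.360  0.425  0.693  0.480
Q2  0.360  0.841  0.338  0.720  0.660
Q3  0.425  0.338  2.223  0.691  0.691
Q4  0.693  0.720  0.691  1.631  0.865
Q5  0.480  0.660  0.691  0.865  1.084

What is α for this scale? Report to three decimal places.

α = 0.809

Σσ²ᵢ = 0.684 + 0.841 + 2.223 + 1.631 + 1.084 = 6.463
Σ_{i<j} σ_ij = 5.923
total variance = 6.463 + 2 × 5.923 = 18.309
α = (k/(k−1))·(1 − Σσ²ᵢ/total variance) = (5/4)·(1 − 6.463/18.309) = 0.809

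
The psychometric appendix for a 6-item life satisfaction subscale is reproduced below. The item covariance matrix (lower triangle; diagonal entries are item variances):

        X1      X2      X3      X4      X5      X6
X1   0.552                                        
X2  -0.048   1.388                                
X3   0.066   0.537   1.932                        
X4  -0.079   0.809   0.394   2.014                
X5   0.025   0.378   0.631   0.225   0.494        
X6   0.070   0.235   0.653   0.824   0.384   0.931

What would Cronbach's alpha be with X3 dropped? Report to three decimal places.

Remaining items: X1, X2, X4, X5, X6 (k = 5).
sum of item variances = 0.552 + 1.388 + 2.014 + 0.494 + 0.931 = 5.379
σ²_total = 5.379 + 2 × 2.823 = 11.025
α (item deleted) = (5/4)·(1 − 5.379/11.025) = 0.640

α = 0.640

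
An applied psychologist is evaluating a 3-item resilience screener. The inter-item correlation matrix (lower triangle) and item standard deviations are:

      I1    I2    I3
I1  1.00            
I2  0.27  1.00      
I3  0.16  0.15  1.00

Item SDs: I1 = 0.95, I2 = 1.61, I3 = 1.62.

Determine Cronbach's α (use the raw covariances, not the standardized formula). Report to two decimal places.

Σσ²ᵢ = 0.95² + 1.61² + 1.62² = 6.1190
Covariances σ_ij = r_ij · s_i · s_j:
  σ(I1,I2) = 0.27 × 0.95 × 1.61 = 0.4130
  σ(I1,I3) = 0.16 × 0.95 × 1.62 = 0.2462
  σ(I2,I3) = 0.15 × 1.61 × 1.62 = 0.3912
σ²_T = Σσ²ᵢ + 2·Σσ_ij = 6.1190 + 2 × 1.0504 = 8.2198
α = (3/2)·(1 − 6.1190/8.2198) = 0.38

Cronbach's α = 0.38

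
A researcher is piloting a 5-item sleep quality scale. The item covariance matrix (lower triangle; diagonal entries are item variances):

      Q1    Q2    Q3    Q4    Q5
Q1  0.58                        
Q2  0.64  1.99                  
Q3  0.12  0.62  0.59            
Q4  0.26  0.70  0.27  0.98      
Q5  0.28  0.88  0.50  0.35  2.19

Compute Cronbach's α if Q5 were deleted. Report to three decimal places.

Remaining items: Q1, Q2, Q3, Q4 (k = 4).
Σσ²ᵢ = 0.58 + 1.99 + 0.59 + 0.98 = 4.14
σ²_total = 4.14 + 2 × 2.61 = 9.36
α (item deleted) = (4/3)·(1 − 4.14/9.36) = 0.744

Cronbach's α = 0.744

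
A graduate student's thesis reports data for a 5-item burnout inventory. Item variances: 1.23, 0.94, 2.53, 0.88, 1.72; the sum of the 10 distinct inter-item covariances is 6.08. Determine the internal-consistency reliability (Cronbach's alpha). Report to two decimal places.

Σσ²ᵢ = 1.23 + 0.94 + 2.53 + 0.88 + 1.72 = 7.30
Sum of distinct covariances = 6.08
σ²_T = Σσ²ᵢ + 2·Σcov = 7.30 + 2 × 6.08 = 19.46
α = (5/4)·(1 − 7.30/19.46) = 0.78

α = 0.78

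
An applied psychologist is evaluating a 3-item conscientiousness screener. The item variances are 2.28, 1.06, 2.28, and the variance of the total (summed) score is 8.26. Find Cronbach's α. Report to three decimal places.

Σσ²ᵢ = 2.28 + 1.06 + 2.28 = 5.62
α = (k/(k−1))·(1 − Σσ²ᵢ/Var(T)) = (3/2)·(1 − 5.62/8.26) = 0.479

α = 0.479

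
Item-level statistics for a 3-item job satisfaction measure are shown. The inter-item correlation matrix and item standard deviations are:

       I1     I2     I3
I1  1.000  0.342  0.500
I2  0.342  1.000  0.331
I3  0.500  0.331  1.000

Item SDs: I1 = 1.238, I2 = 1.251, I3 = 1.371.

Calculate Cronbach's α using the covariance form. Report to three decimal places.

Σσ²ᵢ = 1.238² + 1.251² + 1.371² = 4.9773
Covariances σ_ij = r_ij · s_i · s_j:
  σ(I1,I2) = 0.342 × 1.238 × 1.251 = 0.5297
  σ(I1,I3) = 0.500 × 1.238 × 1.371 = 0.8486
  σ(I2,I3) = 0.331 × 1.251 × 1.371 = 0.5677
σ²_T = Σσ²ᵢ + 2·Σσ_ij = 4.9773 + 2 × 1.9460 = 8.8693
α = (3/2)·(1 − 4.9773/8.8693) = 0.658

α = 0.658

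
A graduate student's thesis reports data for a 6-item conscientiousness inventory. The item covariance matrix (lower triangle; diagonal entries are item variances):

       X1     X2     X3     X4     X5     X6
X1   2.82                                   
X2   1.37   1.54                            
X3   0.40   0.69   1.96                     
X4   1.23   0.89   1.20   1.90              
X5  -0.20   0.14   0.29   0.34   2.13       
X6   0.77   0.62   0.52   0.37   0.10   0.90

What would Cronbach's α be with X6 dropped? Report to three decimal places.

α = 0.689

Remaining items: X1, X2, X3, X4, X5 (k = 5).
Σσᵢ² = 2.82 + 1.54 + 1.96 + 1.90 + 2.13 = 10.35
Var(T) = 10.35 + 2 × 6.35 = 23.05
α (item deleted) = (5/4)·(1 − 10.35/23.05) = 0.689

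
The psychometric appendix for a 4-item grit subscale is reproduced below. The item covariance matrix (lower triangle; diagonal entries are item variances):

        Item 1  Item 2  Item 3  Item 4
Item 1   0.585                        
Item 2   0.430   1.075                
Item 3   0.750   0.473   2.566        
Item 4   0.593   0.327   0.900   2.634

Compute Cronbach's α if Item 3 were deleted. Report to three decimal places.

Cronbach's α = 0.579

Remaining items: Item 1, Item 2, Item 4 (k = 3).
Σσᵢ² = 0.585 + 1.075 + 2.634 = 4.294
σ²_total = 4.294 + 2 × 1.350 = 6.994
α (item deleted) = (3/2)·(1 − 4.294/6.994) = 0.579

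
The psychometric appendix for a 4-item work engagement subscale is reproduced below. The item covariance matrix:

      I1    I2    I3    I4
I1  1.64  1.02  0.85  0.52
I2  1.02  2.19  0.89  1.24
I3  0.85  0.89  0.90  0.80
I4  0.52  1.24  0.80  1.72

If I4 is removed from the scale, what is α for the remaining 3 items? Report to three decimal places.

α = 0.808

Remaining items: I1, I2, I3 (k = 3).
Σσᵢ² = 1.64 + 2.19 + 0.90 = 4.73
σ²_total = 4.73 + 2 × 2.76 = 10.25
α (item deleted) = (3/2)·(1 − 4.73/10.25) = 0.808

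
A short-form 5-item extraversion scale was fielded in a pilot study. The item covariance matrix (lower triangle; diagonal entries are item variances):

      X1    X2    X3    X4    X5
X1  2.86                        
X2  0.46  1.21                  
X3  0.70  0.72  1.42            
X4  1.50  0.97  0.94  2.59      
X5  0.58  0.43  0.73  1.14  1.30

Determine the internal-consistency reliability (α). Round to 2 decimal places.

α = 0.79

Σσ²ᵢ = 2.86 + 1.21 + 1.42 + 2.59 + 1.30 = 9.38
Sum of the distinct covariances = 8.17
σ²_T = 9.38 + 2 × 8.17 = 25.72
α = (k/(k−1))·(1 − Σσ²ᵢ/σ²_T) = (5/4)·(1 − 9.38/25.72) = 0.79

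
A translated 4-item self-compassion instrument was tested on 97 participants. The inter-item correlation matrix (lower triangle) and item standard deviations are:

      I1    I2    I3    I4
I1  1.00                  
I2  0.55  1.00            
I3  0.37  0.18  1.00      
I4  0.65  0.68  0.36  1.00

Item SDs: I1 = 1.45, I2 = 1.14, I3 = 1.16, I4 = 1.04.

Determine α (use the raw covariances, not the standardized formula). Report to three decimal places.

Σσ²ᵢ = 1.45² + 1.14² + 1.16² + 1.04² = 5.8293
Covariances σ_ij = r_ij · s_i · s_j:
  σ(I1,I2) = 0.55 × 1.45 × 1.14 = 0.9091
  σ(I1,I3) = 0.37 × 1.45 × 1.16 = 0.6223
  σ(I1,I4) = 0.65 × 1.45 × 1.04 = 0.9802
  σ(I2,I3) = 0.18 × 1.14 × 1.16 = 0.2380
  σ(I2,I4) = 0.68 × 1.14 × 1.04 = 0.8062
  σ(I3,I4) = 0.36 × 1.16 × 1.04 = 0.4343
σ²_T = Σσ²ᵢ + 2·Σσ_ij = 5.8293 + 2 × 3.9901 = 13.8095
α = (4/3)·(1 − 5.8293/13.8095) = 0.771

α = 0.771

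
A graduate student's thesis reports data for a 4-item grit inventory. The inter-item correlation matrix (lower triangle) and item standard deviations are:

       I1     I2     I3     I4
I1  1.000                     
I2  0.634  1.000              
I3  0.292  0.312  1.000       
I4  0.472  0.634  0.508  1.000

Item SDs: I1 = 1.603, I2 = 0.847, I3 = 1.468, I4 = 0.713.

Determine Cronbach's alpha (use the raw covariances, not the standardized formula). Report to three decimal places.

α = 0.710

Σσ²ᵢ = 1.603² + 0.847² + 1.468² + 0.713² = 5.9504
Covariances σ_ij = r_ij · s_i · s_j:
  σ(I1,I2) = 0.634 × 1.603 × 0.847 = 0.8608
  σ(I1,I3) = 0.292 × 1.603 × 1.468 = 0.6871
  σ(I1,I4) = 0.472 × 1.603 × 0.713 = 0.5395
  σ(I2,I3) = 0.312 × 0.847 × 1.468 = 0.3879
  σ(I2,I4) = 0.634 × 0.847 × 0.713 = 0.3829
  σ(I3,I4) = 0.508 × 1.468 × 0.713 = 0.5317
σ²_T = Σσ²ᵢ + 2·Σσ_ij = 5.9504 + 2 × 3.3899 = 12.7302
α = (4/3)·(1 − 5.9504/12.7302) = 0.710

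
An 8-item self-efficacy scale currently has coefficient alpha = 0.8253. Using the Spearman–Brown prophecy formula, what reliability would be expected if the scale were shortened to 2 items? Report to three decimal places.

Length factor m = 2/8 = 0.2500
α' = m·α / (1 − (1−m)·α)
   = 2/8 × 0.8253 / (1 − (1 − 2/8) × 0.8253)
   = 0.2063 / 0.3810 = 0.541

predicted reliability = 0.541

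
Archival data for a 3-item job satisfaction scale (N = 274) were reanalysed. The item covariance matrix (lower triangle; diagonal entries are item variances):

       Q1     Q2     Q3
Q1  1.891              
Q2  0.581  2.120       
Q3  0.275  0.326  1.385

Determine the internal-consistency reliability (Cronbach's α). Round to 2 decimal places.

ΣVar(i) = 1.891 + 2.120 + 1.385 = 5.396
Σ_{i<j} σ_ij = 1.182
σ²_T = 5.396 + 2 × 1.182 = 7.760
α = (k/(k−1))·(1 − ΣVar(i)/σ²_T) = (3/2)·(1 − 5.396/7.760) = 0.46

α = 0.46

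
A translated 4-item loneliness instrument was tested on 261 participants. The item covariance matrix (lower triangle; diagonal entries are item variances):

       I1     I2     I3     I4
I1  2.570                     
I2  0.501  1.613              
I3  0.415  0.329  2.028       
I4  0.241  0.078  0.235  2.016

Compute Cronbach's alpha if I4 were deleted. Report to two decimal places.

α = 0.43

Remaining items: I1, I2, I3 (k = 3).
Σσ²ᵢ = 2.570 + 1.613 + 2.028 = 6.211
σ²_T = 6.211 + 2 × 1.245 = 8.701
α (item deleted) = (3/2)·(1 − 6.211/8.701) = 0.43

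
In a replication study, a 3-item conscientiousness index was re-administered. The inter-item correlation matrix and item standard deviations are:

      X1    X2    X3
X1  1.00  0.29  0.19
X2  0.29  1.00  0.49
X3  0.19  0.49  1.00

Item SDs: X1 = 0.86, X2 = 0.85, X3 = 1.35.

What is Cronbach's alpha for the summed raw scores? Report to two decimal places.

Cronbach's alpha = 0.57

Σσ²ᵢ = 0.86² + 0.85² + 1.35² = 3.2846
Covariances σ_ij = r_ij · s_i · s_j:
  σ(X1,X2) = 0.29 × 0.86 × 0.85 = 0.2120
  σ(X1,X3) = 0.19 × 0.86 × 1.35 = 0.2206
  σ(X2,X3) = 0.49 × 0.85 × 1.35 = 0.5623
σ²_T = Σσ²ᵢ + 2·Σσ_ij = 3.2846 + 2 × 0.9949 = 5.2744
α = (3/2)·(1 − 3.2846/5.2744) = 0.57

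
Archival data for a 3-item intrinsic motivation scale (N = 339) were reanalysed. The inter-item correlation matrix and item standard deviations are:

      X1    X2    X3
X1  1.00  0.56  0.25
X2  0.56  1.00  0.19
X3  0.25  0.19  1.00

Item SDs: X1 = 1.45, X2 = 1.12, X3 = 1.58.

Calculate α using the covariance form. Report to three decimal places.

α = 0.575

Σσ²ᵢ = 1.45² + 1.12² + 1.58² = 5.8533
Covariances σ_ij = r_ij · s_i · s_j:
  σ(X1,X2) = 0.56 × 1.45 × 1.12 = 0.9094
  σ(X1,X3) = 0.25 × 1.45 × 1.58 = 0.5727
  σ(X2,X3) = 0.19 × 1.12 × 1.58 = 0.3362
σ²_T = Σσ²ᵢ + 2·Σσ_ij = 5.8533 + 2 × 1.8183 = 9.4899
α = (3/2)·(1 − 5.8533/9.4899) = 0.575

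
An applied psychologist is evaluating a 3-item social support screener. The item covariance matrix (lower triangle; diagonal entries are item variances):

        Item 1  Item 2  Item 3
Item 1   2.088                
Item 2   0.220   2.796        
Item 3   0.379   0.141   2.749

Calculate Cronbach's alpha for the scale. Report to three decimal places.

Cronbach's alpha = 0.244

Σσ²ᵢ = 2.088 + 2.796 + 2.749 = 7.633
Sum of off-diagonal covariances = 0.740
σ²_T = 7.633 + 2 × 0.740 = 9.113
α = (k/(k−1))·(1 − Σσ²ᵢ/σ²_T) = (3/2)·(1 − 7.633/9.113) = 0.244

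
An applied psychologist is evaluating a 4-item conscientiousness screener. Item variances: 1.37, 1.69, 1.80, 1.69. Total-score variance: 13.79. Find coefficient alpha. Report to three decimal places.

α = 0.700

Σσ²ᵢ = 1.37 + 1.69 + 1.80 + 1.69 = 6.55
α = (k/(k−1))·(1 − Σσ²ᵢ/σ²_T) = (4/3)·(1 − 6.55/13.79) = 0.700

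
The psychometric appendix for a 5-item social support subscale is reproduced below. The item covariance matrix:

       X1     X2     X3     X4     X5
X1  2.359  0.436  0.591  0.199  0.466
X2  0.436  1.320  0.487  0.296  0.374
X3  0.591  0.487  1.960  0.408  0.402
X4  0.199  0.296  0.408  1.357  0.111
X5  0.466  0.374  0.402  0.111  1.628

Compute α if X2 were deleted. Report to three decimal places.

Remaining items: X1, X3, X4, X5 (k = 4).
Σσ²ᵢ = 2.359 + 1.960 + 1.357 + 1.628 = 7.304
σ²_T = 7.304 + 2 × 2.177 = 11.658
α (item deleted) = (4/3)·(1 − 7.304/11.658) = 0.498

α = 0.498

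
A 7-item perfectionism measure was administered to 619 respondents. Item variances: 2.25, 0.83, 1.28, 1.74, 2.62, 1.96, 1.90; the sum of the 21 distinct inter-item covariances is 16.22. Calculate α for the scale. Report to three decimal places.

Σσᵢ² = 2.25 + 0.83 + 1.28 + 1.74 + 2.62 + 1.96 + 1.90 = 12.58
Sum of distinct covariances = 16.22
total variance = Σσᵢ² + 2·Σcov = 12.58 + 2 × 16.22 = 45.02
α = (7/6)·(1 − 12.58/45.02) = 0.841

α = 0.841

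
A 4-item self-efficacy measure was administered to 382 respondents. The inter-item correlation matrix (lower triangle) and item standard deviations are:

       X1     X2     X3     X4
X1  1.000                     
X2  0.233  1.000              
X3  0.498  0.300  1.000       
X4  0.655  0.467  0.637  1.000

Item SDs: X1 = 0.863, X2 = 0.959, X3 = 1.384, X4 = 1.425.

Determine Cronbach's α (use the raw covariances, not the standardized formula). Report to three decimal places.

α = 0.774

Σσ²ᵢ = 0.863² + 0.959² + 1.384² + 1.425² = 5.6105
Covariances σ_ij = r_ij · s_i · s_j:
  σ(X1,X2) = 0.233 × 0.863 × 0.959 = 0.1928
  σ(X1,X3) = 0.498 × 0.863 × 1.384 = 0.5948
  σ(X1,X4) = 0.655 × 0.863 × 1.425 = 0.8055
  σ(X2,X3) = 0.300 × 0.959 × 1.384 = 0.3982
  σ(X2,X4) = 0.467 × 0.959 × 1.425 = 0.6382
  σ(X3,X4) = 0.637 × 1.384 × 1.425 = 1.2563
σ²_T = Σσ²ᵢ + 2·Σσ_ij = 5.6105 + 2 × 3.8858 = 13.3821
α = (4/3)·(1 − 5.6105/13.3821) = 0.774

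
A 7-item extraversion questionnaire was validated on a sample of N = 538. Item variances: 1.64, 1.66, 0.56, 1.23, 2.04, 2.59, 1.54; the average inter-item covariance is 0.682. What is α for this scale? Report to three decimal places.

α = 0.837

Σσ²ᵢ = 1.64 + 1.66 + 0.56 + 1.23 + 2.04 + 2.59 + 1.54 = 11.26
Sum of the 21 distinct covariances = 21 × 0.682 = 14.322
σ²_total = Σσ²ᵢ + 2·Σcov = 11.26 + 2 × 14.322 = 39.904
α = (7/6)·(1 − 11.26/39.904) = 0.837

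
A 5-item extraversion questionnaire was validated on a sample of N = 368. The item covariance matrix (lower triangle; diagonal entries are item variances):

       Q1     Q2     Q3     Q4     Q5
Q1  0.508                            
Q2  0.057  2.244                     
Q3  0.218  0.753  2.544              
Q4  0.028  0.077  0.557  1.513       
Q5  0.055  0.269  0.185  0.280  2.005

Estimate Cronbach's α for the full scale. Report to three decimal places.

α = 0.450

Σσ²ᵢ = 0.508 + 2.244 + 2.544 + 1.513 + 2.005 = 8.814
Sum of off-diagonal covariances = 2.479
σ²_T = 8.814 + 2 × 2.479 = 13.772
α = (k/(k−1))·(1 − Σσ²ᵢ/σ²_T) = (5/4)·(1 − 8.814/13.772) = 0.450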